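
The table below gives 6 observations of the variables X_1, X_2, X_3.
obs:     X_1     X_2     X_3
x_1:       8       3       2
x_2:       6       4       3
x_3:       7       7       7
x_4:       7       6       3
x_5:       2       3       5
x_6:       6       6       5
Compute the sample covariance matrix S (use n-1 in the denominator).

Step 1 — column means:
  mean(X_1) = (8 + 6 + 7 + 7 + 2 + 6) / 6 = 36/6 = 6
  mean(X_2) = (3 + 4 + 7 + 6 + 3 + 6) / 6 = 29/6 = 4.8333
  mean(X_3) = (2 + 3 + 7 + 3 + 5 + 5) / 6 = 25/6 = 4.1667

Step 2 — sample covariance S[i,j] = (1/(n-1)) · Σ_k (x_{k,i} - mean_i) · (x_{k,j} - mean_j), with n-1 = 5.
  S[X_1,X_1] = ((2)·(2) + (0)·(0) + (1)·(1) + (1)·(1) + (-4)·(-4) + (0)·(0)) / 5 = 22/5 = 4.4
  S[X_1,X_2] = ((2)·(-1.8333) + (0)·(-0.8333) + (1)·(2.1667) + (1)·(1.1667) + (-4)·(-1.8333) + (0)·(1.1667)) / 5 = 7/5 = 1.4
  S[X_1,X_3] = ((2)·(-2.1667) + (0)·(-1.1667) + (1)·(2.8333) + (1)·(-1.1667) + (-4)·(0.8333) + (0)·(0.8333)) / 5 = -6/5 = -1.2
  S[X_2,X_2] = ((-1.8333)·(-1.8333) + (-0.8333)·(-0.8333) + (2.1667)·(2.1667) + (1.1667)·(1.1667) + (-1.8333)·(-1.8333) + (1.1667)·(1.1667)) / 5 = 14.8333/5 = 2.9667
  S[X_2,X_3] = ((-1.8333)·(-2.1667) + (-0.8333)·(-1.1667) + (2.1667)·(2.8333) + (1.1667)·(-1.1667) + (-1.8333)·(0.8333) + (1.1667)·(0.8333)) / 5 = 9.1667/5 = 1.8333
  S[X_3,X_3] = ((-2.1667)·(-2.1667) + (-1.1667)·(-1.1667) + (2.8333)·(2.8333) + (-1.1667)·(-1.1667) + (0.8333)·(0.8333) + (0.8333)·(0.8333)) / 5 = 16.8333/5 = 3.3667

S is symmetric (S[j,i] = S[i,j]). Assembling:

S = [[4.4, 1.4, -1.2],
 [1.4, 2.9667, 1.8333],
 [-1.2, 1.8333, 3.3667]]


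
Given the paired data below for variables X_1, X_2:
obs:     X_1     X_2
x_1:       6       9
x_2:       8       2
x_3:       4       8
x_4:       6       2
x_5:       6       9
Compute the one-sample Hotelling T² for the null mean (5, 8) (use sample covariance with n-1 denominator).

Step 1 — sample mean vector:
  mean(X_1) = (6 + 8 + 4 + 6 + 6) / 5 = 30/5 = 6
  mean(X_2) = (9 + 2 + 8 + 2 + 9) / 5 = 30/5 = 6
  x̄ = (6, 6),  deviation x̄ - mu_0 = (6, 6) - (5, 8) = (1, -2).

Step 2 — sample covariance matrix, S[i,j] = (1/(n-1)) · Σ_k (x_{k,i} - mean_i) · (x_{k,j} - mean_j), divisor n-1 = 4:
  S[X_1,X_1] = ((0)·(0) + (2)·(2) + (-2)·(-2) + (0)·(0) + (0)·(0)) / 4 = 8/4 = 2
  S[X_1,X_2] = ((0)·(3) + (2)·(-4) + (-2)·(2) + (0)·(-4) + (0)·(3)) / 4 = -12/4 = -3
  S[X_2,X_2] = ((3)·(3) + (-4)·(-4) + (2)·(2) + (-4)·(-4) + (3)·(3)) / 4 = 54/4 = 13.5
  S = [[2, -3],
 [-3, 13.5]].

Step 3 — invert S. det(S) = 2·13.5 - (-3)² = 18.
  S^{-1} = (1/det) · [[d, -b], [-b, a]] = [[0.75, 0.1667],
 [0.1667, 0.1111]].

Step 4 — quadratic form (x̄ - mu_0)^T · S^{-1} · (x̄ - mu_0):
  S^{-1} · (x̄ - mu_0) = (0.4167, -0.0556),
  (x̄ - mu_0)^T · [...] = (1)·(0.4167) + (-2)·(-0.0556) = 0.5278.

Step 5 — scale by n: T² = 5 · 0.5278 = 2.6389.

T² ≈ 2.6389


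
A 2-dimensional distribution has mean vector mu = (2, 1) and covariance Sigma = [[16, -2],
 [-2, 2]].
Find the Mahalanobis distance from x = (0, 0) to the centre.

Step 1 — centre the observation: (x - mu) = (-2, -1).

Step 2 — invert Sigma. det(Sigma) = 16·2 - (-2)² = 28.
  Sigma^{-1} = (1/det) · [[d, -b], [-b, a]] = [[0.0714, 0.0714],
 [0.0714, 0.5714]].

Step 3 — form the quadratic (x - mu)^T · Sigma^{-1} · (x - mu):
  Sigma^{-1} · (x - mu) = (-0.2143, -0.7143).
  (x - mu)^T · [Sigma^{-1} · (x - mu)] = (-2)·(-0.2143) + (-1)·(-0.7143) = 1.1429.

Step 4 — take square root: d = √(1.1429) ≈ 1.069.

d(x, mu) = √(1.1429) ≈ 1.069


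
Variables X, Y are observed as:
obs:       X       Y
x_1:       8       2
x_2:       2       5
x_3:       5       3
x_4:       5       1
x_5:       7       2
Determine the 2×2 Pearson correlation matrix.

Step 1 — column means:
  mean(X) = (8 + 2 + 5 + 5 + 7) / 5 = 27/5 = 5.4
  mean(Y) = (2 + 5 + 3 + 1 + 2) / 5 = 13/5 = 2.6

Step 2 — sample variances and covariances s[i,j] = (1/(n-1)) · Σ_k (x_{k,i} - mean_i) · (x_{k,j} - mean_j), with n-1 = 4:
  s[X,X] = ((2.6)·(2.6) + (-3.4)·(-3.4) + (-0.4)·(-0.4) + (-0.4)·(-0.4) + (1.6)·(1.6)) / 4 = 21.2/4 = 5.3
  s[X,Y] = ((2.6)·(-0.6) + (-3.4)·(2.4) + (-0.4)·(0.4) + (-0.4)·(-1.6) + (1.6)·(-0.6)) / 4 = -10.2/4 = -2.55
  s[Y,Y] = ((-0.6)·(-0.6) + (2.4)·(2.4) + (0.4)·(0.4) + (-1.6)·(-1.6) + (-0.6)·(-0.6)) / 4 = 9.2/4 = 2.3
  Sample standard deviations s_i = √(s[i,i]):
  s(X) = √(5.3) = 2.3022
  s(Y) = √(2.3) = 1.5166

Step 3 — r_{ij} = s_{ij} / (s_i · s_j):
  r[X,X] = 1 (diagonal).
  r[X,Y] = -2.55 / (2.3022 · 1.5166) = -2.55 / 3.4914 = -0.7304
  r[Y,Y] = 1 (diagonal).

R is symmetric with unit diagonal. Assembling:

R = [[1, -0.7304],
 [-0.7304, 1]]


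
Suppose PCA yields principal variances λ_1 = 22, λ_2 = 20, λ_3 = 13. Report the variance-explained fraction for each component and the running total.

Step 1 — total variance = trace(Sigma) = Σ λ_i = 22 + 20 + 13 = 55.

Step 2 — fraction explained by component i = λ_i / Σ λ:
  PC1: 22/55 = 0.4
  PC2: 20/55 = 0.3636
  PC3: 13/55 = 0.2364

Step 3 — cumulative fraction after k components = (λ_1 + ... + λ_k) / Σ λ:
  k = 1: 22/55 = 0.4
  k = 2: (22 + 20)/55 = 42/55 = 0.7636
  k = 3: (22 + 20 + 13)/55 = 55/55 = 1

Summary (fraction, with percent):

explained: PC1 0.4 (40%), PC2 0.3636 (36.36%), PC3 0.2364 (23.64%);  cumulative: 0.4, 0.7636, 1


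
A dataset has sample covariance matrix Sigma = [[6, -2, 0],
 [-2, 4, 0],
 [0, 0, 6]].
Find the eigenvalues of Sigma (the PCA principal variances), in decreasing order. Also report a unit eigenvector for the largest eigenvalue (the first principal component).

Step 1 — characteristic polynomial p(λ) = det(λI - Sigma) = λ³ - tr·λ² + c_1·λ - det, where tr = trace, c_1 = sum of the principal 2×2 minors, det = det(Sigma):
  tr = 6 + 4 + 6 = 16,
  c_1 = (6·4 - (-2)²) + (6·6 - (0)²) + (4·6 - (0)²) = 20 + 36 + 24 = 80,
  det = 6·(4·6 - (0)²) - (-2)·((-2)·6 - (0)·(0)) + (0)·((-2)·(0) - 4·(0)) = 6·(24) - (-2)·(-12) + (0)·(0) = 120.
  So p(λ) = λ³ - 16λ² + 80λ - 120.
Step 2 — look for an integer root (rational root theorem: any rational root is an integer divisor of 120). Testing λ = 6:
  p(6) = 216 - 576 + 480 - 120 = 0  ✓
  Dividing out (λ - 6): p(λ) = (λ - 6)(λ² - 10λ + 20).
Step 3 — remaining eigenvalues from the quadratic λ² - 10λ + 20 = 0:
  Δ = 10² - 4·20 = 100 - 80 = 20,  λ = (10 ± √20)/2 = (10 ± 4.4721)/2 ≈ 7.2361 or 2.7639.
  Sorted: λ_1 = 7.2361,  λ_2 = 6,  λ_3 = 2.7639  (check: sum = 16 = tr ✓).

Step 4 — unit eigenvector for λ_1 ≈ 7.2361: v spans the null space of (Sigma - λ_1 I), whose rows are
  r_1 = (-1.2361, -2, 0),  r_2 = (-2, -3.2361, 0),  r_3 = (0, 0, -1.2361).
  v is orthogonal to every row, so take v ∝ r_1 × r_3 = ((-2)·(-1.2361) - (0)·(0), (0)·(0) - (-1.2361)·(-1.2361), (-1.2361)·(0) - (-2)·(0)) ≈ (2.4721, -1.5279, 0).
  Let u = (2.4721, -1.5279, 0).
  ||u|| = √((2.4721)² + (-1.5279)² + (0)²) = √(8.4458) ≈ 2.9062,  v_1 = u/||u|| ≈ (0.8507, -0.5257, 0) (||v_1|| = 1).

λ_1 = 7.2361,  λ_2 = 6,  λ_3 = 2.7639;  v_1 ≈ (0.8507, -0.5257, 0)


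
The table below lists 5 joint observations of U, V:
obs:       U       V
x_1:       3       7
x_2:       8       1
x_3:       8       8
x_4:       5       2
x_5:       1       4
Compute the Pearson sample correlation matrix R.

Step 1 — column means:
  mean(U) = (3 + 8 + 8 + 5 + 1) / 5 = 25/5 = 5
  mean(V) = (7 + 1 + 8 + 2 + 4) / 5 = 22/5 = 4.4

Step 2 — sample variances and covariances s[i,j] = (1/(n-1)) · Σ_k (x_{k,i} - mean_i) · (x_{k,j} - mean_j), with n-1 = 4:
  s[U,U] = ((-2)·(-2) + (3)·(3) + (3)·(3) + (0)·(0) + (-4)·(-4)) / 4 = 38/4 = 9.5
  s[U,V] = ((-2)·(2.6) + (3)·(-3.4) + (3)·(3.6) + (0)·(-2.4) + (-4)·(-0.4)) / 4 = -3/4 = -0.75
  s[V,V] = ((2.6)·(2.6) + (-3.4)·(-3.4) + (3.6)·(3.6) + (-2.4)·(-2.4) + (-0.4)·(-0.4)) / 4 = 37.2/4 = 9.3
  Sample standard deviations s_i = √(s[i,i]):
  s(U) = √(9.5) = 3.0822
  s(V) = √(9.3) = 3.0496

Step 3 — r_{ij} = s_{ij} / (s_i · s_j):
  r[U,U] = 1 (diagonal).
  r[U,V] = -0.75 / (3.0822 · 3.0496) = -0.75 / 9.3995 = -0.0798
  r[V,V] = 1 (diagonal).

R is symmetric with unit diagonal. Assembling:

R = [[1, -0.0798],
 [-0.0798, 1]]


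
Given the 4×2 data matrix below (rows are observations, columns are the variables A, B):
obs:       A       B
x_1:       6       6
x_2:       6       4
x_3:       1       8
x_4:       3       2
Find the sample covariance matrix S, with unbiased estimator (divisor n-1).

Step 1 — column means:
  mean(A) = (6 + 6 + 1 + 3) / 4 = 16/4 = 4
  mean(B) = (6 + 4 + 8 + 2) / 4 = 20/4 = 5

Step 2 — sample covariance S[i,j] = (1/(n-1)) · Σ_k (x_{k,i} - mean_i) · (x_{k,j} - mean_j), with n-1 = 3.
  S[A,A] = ((2)·(2) + (2)·(2) + (-3)·(-3) + (-1)·(-1)) / 3 = 18/3 = 6
  S[A,B] = ((2)·(1) + (2)·(-1) + (-3)·(3) + (-1)·(-3)) / 3 = -6/3 = -2
  S[B,B] = ((1)·(1) + (-1)·(-1) + (3)·(3) + (-3)·(-3)) / 3 = 20/3 = 6.6667

S is symmetric (S[j,i] = S[i,j]). Assembling:

S = [[6, -2],
 [-2, 6.6667]]


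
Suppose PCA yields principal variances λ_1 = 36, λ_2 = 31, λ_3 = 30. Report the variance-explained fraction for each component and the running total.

Step 1 — total variance = trace(Sigma) = Σ λ_i = 36 + 31 + 30 = 97.

Step 2 — fraction explained by component i = λ_i / Σ λ:
  PC1: 36/97 = 0.3711
  PC2: 31/97 = 0.3196
  PC3: 30/97 = 0.3093

Step 3 — cumulative fraction after k components = (λ_1 + ... + λ_k) / Σ λ:
  k = 1: 36/97 = 0.3711
  k = 2: (36 + 31)/97 = 67/97 = 0.6907
  k = 3: (36 + 31 + 30)/97 = 97/97 = 1

Summary (fraction, with percent):

explained: PC1 0.3711 (37.11%), PC2 0.3196 (31.96%), PC3 0.3093 (30.93%);  cumulative: 0.3711, 0.6907, 1


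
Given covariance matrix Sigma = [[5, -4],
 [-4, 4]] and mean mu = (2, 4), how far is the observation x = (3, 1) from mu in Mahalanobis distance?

Step 1 — centre the observation: (x - mu) = (1, -3).

Step 2 — invert Sigma. det(Sigma) = 5·4 - (-4)² = 4.
  Sigma^{-1} = (1/det) · [[d, -b], [-b, a]] = [[1, 1],
 [1, 1.25]].

Step 3 — form the quadratic (x - mu)^T · Sigma^{-1} · (x - mu):
  Sigma^{-1} · (x - mu) = (-2, -2.75).
  (x - mu)^T · [Sigma^{-1} · (x - mu)] = (1)·(-2) + (-3)·(-2.75) = 6.25.

Step 4 — take square root: d = √(6.25) ≈ 2.5.

d(x, mu) = √(6.25) ≈ 2.5


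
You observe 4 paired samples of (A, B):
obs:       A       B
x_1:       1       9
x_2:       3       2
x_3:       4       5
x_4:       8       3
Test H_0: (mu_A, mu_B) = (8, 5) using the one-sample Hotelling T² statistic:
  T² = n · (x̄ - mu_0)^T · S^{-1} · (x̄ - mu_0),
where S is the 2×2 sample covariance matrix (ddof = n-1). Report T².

Step 1 — sample mean vector:
  mean(A) = (1 + 3 + 4 + 8) / 4 = 16/4 = 4
  mean(B) = (9 + 2 + 5 + 3) / 4 = 19/4 = 4.75
  x̄ = (4, 4.75),  deviation x̄ - mu_0 = (4, 4.75) - (8, 5) = (-4, -0.25).

Step 2 — sample covariance matrix, S[i,j] = (1/(n-1)) · Σ_k (x_{k,i} - mean_i) · (x_{k,j} - mean_j), divisor n-1 = 3:
  S[A,A] = ((-3)·(-3) + (-1)·(-1) + (0)·(0) + (4)·(4)) / 3 = 26/3 = 8.6667
  S[A,B] = ((-3)·(4.25) + (-1)·(-2.75) + (0)·(0.25) + (4)·(-1.75)) / 3 = -17/3 = -5.6667
  S[B,B] = ((4.25)·(4.25) + (-2.75)·(-2.75) + (0.25)·(0.25) + (-1.75)·(-1.75)) / 3 = 28.75/3 = 9.5833
  S = [[8.6667, -5.6667],
 [-5.6667, 9.5833]].

Step 3 — invert S. det(S) = 8.6667·9.5833 - (-5.6667)² = 50.9444.
  S^{-1} = (1/det) · [[d, -b], [-b, a]] = [[0.1881, 0.1112],
 [0.1112, 0.1701]].

Step 4 — quadratic form (x̄ - mu_0)^T · S^{-1} · (x̄ - mu_0):
  S^{-1} · (x̄ - mu_0) = (-0.7803, -0.4875),
  (x̄ - mu_0)^T · [...] = (-4)·(-0.7803) + (-0.25)·(-0.4875) = 3.2429.

Step 5 — scale by n: T² = 4 · 3.2429 = 12.9716.

T² ≈ 12.9716


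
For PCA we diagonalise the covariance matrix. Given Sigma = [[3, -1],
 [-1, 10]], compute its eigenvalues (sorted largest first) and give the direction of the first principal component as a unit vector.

Step 1 — characteristic polynomial of 2×2 Sigma:
  det(Sigma - λI) = λ² - trace · λ + det = 0.
  trace = 3 + 10 = 13, det = 3·10 - (-1)² = 29.
Step 2 — discriminant:
  Δ = trace² - 4·det = 169 - 116 = 53.
Step 3 — eigenvalues:
  λ = (trace ± √Δ)/2 = (13 ± 7.2801)/2,
  λ_1 = 10.1401,  λ_2 = 2.8599.

Step 4 — unit eigenvector for λ_1: solve (Sigma - λ_1 I)v = 0. First row:
  (3 - 10.1401)·v_x + (-1)·v_y = 0, i.e. (-7.1401)·v_x + (-1)·v_y = 0,
  so v ∝ (b, λ_1 - a) = (-1, 7.1401); multiply by -1 so the first entry is positive: u = (1, -7.1401).
  ||u|| = √((1)² + (-7.1401)²) = √(51.9804) ≈ 7.2097,
  v_1 = u/||u|| ≈ (0.1387, -0.9903) (||v_1|| = 1).

λ_1 = 10.1401,  λ_2 = 2.8599;  v_1 ≈ (0.1387, -0.9903)


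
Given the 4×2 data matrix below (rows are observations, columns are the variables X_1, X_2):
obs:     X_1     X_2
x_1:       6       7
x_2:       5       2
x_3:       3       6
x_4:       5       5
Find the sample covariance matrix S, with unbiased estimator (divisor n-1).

Step 1 — column means:
  mean(X_1) = (6 + 5 + 3 + 5) / 4 = 19/4 = 4.75
  mean(X_2) = (7 + 2 + 6 + 5) / 4 = 20/4 = 5

Step 2 — sample covariance S[i,j] = (1/(n-1)) · Σ_k (x_{k,i} - mean_i) · (x_{k,j} - mean_j), with n-1 = 3.
  S[X_1,X_1] = ((1.25)·(1.25) + (0.25)·(0.25) + (-1.75)·(-1.75) + (0.25)·(0.25)) / 3 = 4.75/3 = 1.5833
  S[X_1,X_2] = ((1.25)·(2) + (0.25)·(-3) + (-1.75)·(1) + (0.25)·(0)) / 3 = 0/3 = 0
  S[X_2,X_2] = ((2)·(2) + (-3)·(-3) + (1)·(1) + (0)·(0)) / 3 = 14/3 = 4.6667

S is symmetric (S[j,i] = S[i,j]). Assembling:

S = [[1.5833, 0],
 [0, 4.6667]]


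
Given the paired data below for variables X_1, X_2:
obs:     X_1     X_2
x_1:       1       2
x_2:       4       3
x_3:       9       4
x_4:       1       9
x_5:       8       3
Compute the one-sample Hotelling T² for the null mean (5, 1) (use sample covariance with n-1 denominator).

Step 1 — sample mean vector:
  mean(X_1) = (1 + 4 + 9 + 1 + 8) / 5 = 23/5 = 4.6
  mean(X_2) = (2 + 3 + 4 + 9 + 3) / 5 = 21/5 = 4.2
  x̄ = (4.6, 4.2),  deviation x̄ - mu_0 = (4.6, 4.2) - (5, 1) = (-0.4, 3.2).

Step 2 — sample covariance matrix, S[i,j] = (1/(n-1)) · Σ_k (x_{k,i} - mean_i) · (x_{k,j} - mean_j), divisor n-1 = 4:
  S[X_1,X_1] = ((-3.6)·(-3.6) + (-0.6)·(-0.6) + (4.4)·(4.4) + (-3.6)·(-3.6) + (3.4)·(3.4)) / 4 = 57.2/4 = 14.3
  S[X_1,X_2] = ((-3.6)·(-2.2) + (-0.6)·(-1.2) + (4.4)·(-0.2) + (-3.6)·(4.8) + (3.4)·(-1.2)) / 4 = -13.6/4 = -3.4
  S[X_2,X_2] = ((-2.2)·(-2.2) + (-1.2)·(-1.2) + (-0.2)·(-0.2) + (4.8)·(4.8) + (-1.2)·(-1.2)) / 4 = 30.8/4 = 7.7
  S = [[14.3, -3.4],
 [-3.4, 7.7]].

Step 3 — invert S. det(S) = 14.3·7.7 - (-3.4)² = 98.55.
  S^{-1} = (1/det) · [[d, -b], [-b, a]] = [[0.0781, 0.0345],
 [0.0345, 0.1451]].

Step 4 — quadratic form (x̄ - mu_0)^T · S^{-1} · (x̄ - mu_0):
  S^{-1} · (x̄ - mu_0) = (0.0791, 0.4505),
  (x̄ - mu_0)^T · [...] = (-0.4)·(0.0791) + (3.2)·(0.4505) = 1.41.

Step 5 — scale by n: T² = 5 · 1.41 = 7.0502.

T² ≈ 7.0502


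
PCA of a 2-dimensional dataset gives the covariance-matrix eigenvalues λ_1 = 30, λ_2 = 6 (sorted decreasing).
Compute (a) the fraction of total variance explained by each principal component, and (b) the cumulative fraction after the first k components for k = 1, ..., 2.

Step 1 — total variance = trace(Sigma) = Σ λ_i = 30 + 6 = 36.

Step 2 — fraction explained by component i = λ_i / Σ λ:
  PC1: 30/36 = 0.8333
  PC2: 6/36 = 0.1667

Step 3 — cumulative fraction after k components = (λ_1 + ... + λ_k) / Σ λ:
  k = 1: 30/36 = 0.8333
  k = 2: (30 + 6)/36 = 36/36 = 1

Summary (fraction, with percent):

explained: PC1 0.8333 (83.33%), PC2 0.1667 (16.67%);  cumulative: 0.8333, 1


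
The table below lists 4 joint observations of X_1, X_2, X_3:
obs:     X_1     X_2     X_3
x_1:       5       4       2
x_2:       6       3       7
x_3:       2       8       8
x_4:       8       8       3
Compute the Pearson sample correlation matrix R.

Step 1 — column means:
  mean(X_1) = (5 + 6 + 2 + 8) / 4 = 21/4 = 5.25
  mean(X_2) = (4 + 3 + 8 + 8) / 4 = 23/4 = 5.75
  mean(X_3) = (2 + 7 + 8 + 3) / 4 = 20/4 = 5

Step 2 — sample variances and covariances s[i,j] = (1/(n-1)) · Σ_k (x_{k,i} - mean_i) · (x_{k,j} - mean_j), with n-1 = 3:
  s[X_1,X_1] = ((-0.25)·(-0.25) + (0.75)·(0.75) + (-3.25)·(-3.25) + (2.75)·(2.75)) / 3 = 18.75/3 = 6.25
  s[X_1,X_2] = ((-0.25)·(-1.75) + (0.75)·(-2.75) + (-3.25)·(2.25) + (2.75)·(2.25)) / 3 = -2.75/3 = -0.9167
  s[X_1,X_3] = ((-0.25)·(-3) + (0.75)·(2) + (-3.25)·(3) + (2.75)·(-2)) / 3 = -13/3 = -4.3333
  s[X_2,X_2] = ((-1.75)·(-1.75) + (-2.75)·(-2.75) + (2.25)·(2.25) + (2.25)·(2.25)) / 3 = 20.75/3 = 6.9167
  s[X_2,X_3] = ((-1.75)·(-3) + (-2.75)·(2) + (2.25)·(3) + (2.25)·(-2)) / 3 = 2/3 = 0.6667
  s[X_3,X_3] = ((-3)·(-3) + (2)·(2) + (3)·(3) + (-2)·(-2)) / 3 = 26/3 = 8.6667
  Sample standard deviations s_i = √(s[i,i]):
  s(X_1) = √(6.25) = 2.5
  s(X_2) = √(6.9167) = 2.63
  s(X_3) = √(8.6667) = 2.9439

Step 3 — r_{ij} = s_{ij} / (s_i · s_j):
  r[X_1,X_1] = 1 (diagonal).
  r[X_1,X_2] = -0.9167 / (2.5 · 2.63) = -0.9167 / 6.5749 = -0.1394
  r[X_1,X_3] = -4.3333 / (2.5 · 2.9439) = -4.3333 / 7.3598 = -0.5888
  r[X_2,X_2] = 1 (diagonal).
  r[X_2,X_3] = 0.6667 / (2.63 · 2.9439) = 0.6667 / 7.7424 = 0.0861
  r[X_3,X_3] = 1 (diagonal).

R is symmetric with unit diagonal. Assembling:

R = [[1, -0.1394, -0.5888],
 [-0.1394, 1, 0.0861],
 [-0.5888, 0.0861, 1]]


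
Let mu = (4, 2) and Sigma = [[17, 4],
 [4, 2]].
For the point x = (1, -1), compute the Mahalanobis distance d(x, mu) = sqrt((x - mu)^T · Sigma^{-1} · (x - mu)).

Step 1 — centre the observation: (x - mu) = (-3, -3).

Step 2 — invert Sigma. det(Sigma) = 17·2 - (4)² = 18.
  Sigma^{-1} = (1/det) · [[d, -b], [-b, a]] = [[0.1111, -0.2222],
 [-0.2222, 0.9444]].

Step 3 — form the quadratic (x - mu)^T · Sigma^{-1} · (x - mu):
  Sigma^{-1} · (x - mu) = (0.3333, -2.1667).
  (x - mu)^T · [Sigma^{-1} · (x - mu)] = (-3)·(0.3333) + (-3)·(-2.1667) = 5.5.

Step 4 — take square root: d = √(5.5) ≈ 2.3452.

d(x, mu) = √(5.5) ≈ 2.3452


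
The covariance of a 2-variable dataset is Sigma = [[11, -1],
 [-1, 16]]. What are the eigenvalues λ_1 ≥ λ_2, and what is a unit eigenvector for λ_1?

Step 1 — characteristic polynomial of 2×2 Sigma:
  det(Sigma - λI) = λ² - trace · λ + det = 0.
  trace = 11 + 16 = 27, det = 11·16 - (-1)² = 175.
Step 2 — discriminant:
  Δ = trace² - 4·det = 729 - 700 = 29.
Step 3 — eigenvalues:
  λ = (trace ± √Δ)/2 = (27 ± 5.3852)/2,
  λ_1 = 16.1926,  λ_2 = 10.8074.

Step 4 — unit eigenvector for λ_1: solve (Sigma - λ_1 I)v = 0. First row:
  (11 - 16.1926)·v_x + (-1)·v_y = 0, i.e. (-5.1926)·v_x + (-1)·v_y = 0,
  so v ∝ (b, λ_1 - a) = (-1, 5.1926); multiply by -1 so the first entry is positive: u = (1, -5.1926).
  ||u|| = √((1)² + (-5.1926)²) = √(27.9629) ≈ 5.288,
  v_1 = u/||u|| ≈ (0.1891, -0.982) (||v_1|| = 1).

λ_1 = 16.1926,  λ_2 = 10.8074;  v_1 ≈ (0.1891, -0.982)


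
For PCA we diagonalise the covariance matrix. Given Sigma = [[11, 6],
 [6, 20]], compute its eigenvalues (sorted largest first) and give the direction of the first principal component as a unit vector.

Step 1 — characteristic polynomial of 2×2 Sigma:
  det(Sigma - λI) = λ² - trace · λ + det = 0.
  trace = 11 + 20 = 31, det = 11·20 - (6)² = 184.
Step 2 — discriminant:
  Δ = trace² - 4·det = 961 - 736 = 225.
Step 3 — eigenvalues:
  λ = (trace ± √Δ)/2 = (31 ± 15)/2,
  λ_1 = 23,  λ_2 = 8.

Step 4 — unit eigenvector for λ_1: solve (Sigma - λ_1 I)v = 0. First row:
  (11 - 23)·v_x + (6)·v_y = 0, i.e. (-12)·v_x + (6)·v_y = 0,
  so v ∝ (b, λ_1 - a) = (6, 12) = u.
  ||u|| = √((6)² + (12)²) = √(180) ≈ 13.4164,
  v_1 = u/||u|| ≈ (0.4472, 0.8944) (||v_1|| = 1).

λ_1 = 23,  λ_2 = 8;  v_1 ≈ (0.4472, 0.8944)


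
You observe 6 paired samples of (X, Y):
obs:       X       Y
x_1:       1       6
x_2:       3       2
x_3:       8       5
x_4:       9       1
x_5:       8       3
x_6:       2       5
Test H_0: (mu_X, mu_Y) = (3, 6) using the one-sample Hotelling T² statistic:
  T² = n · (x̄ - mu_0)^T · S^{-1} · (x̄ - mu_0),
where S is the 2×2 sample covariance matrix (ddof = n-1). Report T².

Step 1 — sample mean vector:
  mean(X) = (1 + 3 + 8 + 9 + 8 + 2) / 6 = 31/6 = 5.1667
  mean(Y) = (6 + 2 + 5 + 1 + 3 + 5) / 6 = 22/6 = 3.6667
  x̄ = (5.1667, 3.6667),  deviation x̄ - mu_0 = (5.1667, 3.6667) - (3, 6) = (2.1667, -2.3333).

Step 2 — sample covariance matrix, S[i,j] = (1/(n-1)) · Σ_k (x_{k,i} - mean_i) · (x_{k,j} - mean_j), divisor n-1 = 5:
  S[X,X] = ((-4.1667)·(-4.1667) + (-2.1667)·(-2.1667) + (2.8333)·(2.8333) + (3.8333)·(3.8333) + (2.8333)·(2.8333) + (-3.1667)·(-3.1667)) / 5 = 62.8333/5 = 12.5667
  S[X,Y] = ((-4.1667)·(2.3333) + (-2.1667)·(-1.6667) + (2.8333)·(1.3333) + (3.8333)·(-2.6667) + (2.8333)·(-0.6667) + (-3.1667)·(1.3333)) / 5 = -18.6667/5 = -3.7333
  S[Y,Y] = ((2.3333)·(2.3333) + (-1.6667)·(-1.6667) + (1.3333)·(1.3333) + (-2.6667)·(-2.6667) + (-0.6667)·(-0.6667) + (1.3333)·(1.3333)) / 5 = 19.3333/5 = 3.8667
  S = [[12.5667, -3.7333],
 [-3.7333, 3.8667]].

Step 3 — invert S. det(S) = 12.5667·3.8667 - (-3.7333)² = 34.6533.
  S^{-1} = (1/det) · [[d, -b], [-b, a]] = [[0.1116, 0.1077],
 [0.1077, 0.3626]].

Step 4 — quadratic form (x̄ - mu_0)^T · S^{-1} · (x̄ - mu_0):
  S^{-1} · (x̄ - mu_0) = (-0.0096, -0.6127),
  (x̄ - mu_0)^T · [...] = (2.1667)·(-0.0096) + (-2.3333)·(-0.6127) = 1.4089.

Step 5 — scale by n: T² = 6 · 1.4089 = 8.4533.

T² ≈ 8.4533


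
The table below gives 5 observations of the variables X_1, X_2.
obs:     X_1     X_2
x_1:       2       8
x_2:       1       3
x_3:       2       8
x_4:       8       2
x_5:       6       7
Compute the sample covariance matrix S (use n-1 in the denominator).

Step 1 — column means:
  mean(X_1) = (2 + 1 + 2 + 8 + 6) / 5 = 19/5 = 3.8
  mean(X_2) = (8 + 3 + 8 + 2 + 7) / 5 = 28/5 = 5.6

Step 2 — sample covariance S[i,j] = (1/(n-1)) · Σ_k (x_{k,i} - mean_i) · (x_{k,j} - mean_j), with n-1 = 4.
  S[X_1,X_1] = ((-1.8)·(-1.8) + (-2.8)·(-2.8) + (-1.8)·(-1.8) + (4.2)·(4.2) + (2.2)·(2.2)) / 4 = 36.8/4 = 9.2
  S[X_1,X_2] = ((-1.8)·(2.4) + (-2.8)·(-2.6) + (-1.8)·(2.4) + (4.2)·(-3.6) + (2.2)·(1.4)) / 4 = -13.4/4 = -3.35
  S[X_2,X_2] = ((2.4)·(2.4) + (-2.6)·(-2.6) + (2.4)·(2.4) + (-3.6)·(-3.6) + (1.4)·(1.4)) / 4 = 33.2/4 = 8.3

S is symmetric (S[j,i] = S[i,j]). Assembling:

S = [[9.2, -3.35],
 [-3.35, 8.3]]


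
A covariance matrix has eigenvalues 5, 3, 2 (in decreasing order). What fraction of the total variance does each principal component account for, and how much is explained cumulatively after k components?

Step 1 — total variance = trace(Sigma) = Σ λ_i = 5 + 3 + 2 = 10.

Step 2 — fraction explained by component i = λ_i / Σ λ:
  PC1: 5/10 = 0.5
  PC2: 3/10 = 0.3
  PC3: 2/10 = 0.2

Step 3 — cumulative fraction after k components = (λ_1 + ... + λ_k) / Σ λ:
  k = 1: 5/10 = 0.5
  k = 2: (5 + 3)/10 = 8/10 = 0.8
  k = 3: (5 + 3 + 2)/10 = 10/10 = 1

Summary (fraction, with percent):

explained: PC1 0.5 (50%), PC2 0.3 (30%), PC3 0.2 (20%);  cumulative: 0.5, 0.8, 1


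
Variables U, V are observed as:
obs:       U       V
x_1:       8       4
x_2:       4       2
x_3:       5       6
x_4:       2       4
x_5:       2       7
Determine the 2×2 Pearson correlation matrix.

Step 1 — column means:
  mean(U) = (8 + 4 + 5 + 2 + 2) / 5 = 21/5 = 4.2
  mean(V) = (4 + 2 + 6 + 4 + 7) / 5 = 23/5 = 4.6

Step 2 — sample variances and covariances s[i,j] = (1/(n-1)) · Σ_k (x_{k,i} - mean_i) · (x_{k,j} - mean_j), with n-1 = 4:
  s[U,U] = ((3.8)·(3.8) + (-0.2)·(-0.2) + (0.8)·(0.8) + (-2.2)·(-2.2) + (-2.2)·(-2.2)) / 4 = 24.8/4 = 6.2
  s[U,V] = ((3.8)·(-0.6) + (-0.2)·(-2.6) + (0.8)·(1.4) + (-2.2)·(-0.6) + (-2.2)·(2.4)) / 4 = -4.6/4 = -1.15
  s[V,V] = ((-0.6)·(-0.6) + (-2.6)·(-2.6) + (1.4)·(1.4) + (-0.6)·(-0.6) + (2.4)·(2.4)) / 4 = 15.2/4 = 3.8
  Sample standard deviations s_i = √(s[i,i]):
  s(U) = √(6.2) = 2.49
  s(V) = √(3.8) = 1.9494

Step 3 — r_{ij} = s_{ij} / (s_i · s_j):
  r[U,U] = 1 (diagonal).
  r[U,V] = -1.15 / (2.49 · 1.9494) = -1.15 / 4.8539 = -0.2369
  r[V,V] = 1 (diagonal).

R is symmetric with unit diagonal. Assembling:

R = [[1, -0.2369],
 [-0.2369, 1]]


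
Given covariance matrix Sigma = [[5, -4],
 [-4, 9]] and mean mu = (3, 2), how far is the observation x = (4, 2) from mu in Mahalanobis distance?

Step 1 — centre the observation: (x - mu) = (1, 0).

Step 2 — invert Sigma. det(Sigma) = 5·9 - (-4)² = 29.
  Sigma^{-1} = (1/det) · [[d, -b], [-b, a]] = [[0.3103, 0.1379],
 [0.1379, 0.1724]].

Step 3 — form the quadratic (x - mu)^T · Sigma^{-1} · (x - mu):
  Sigma^{-1} · (x - mu) = (0.3103, 0.1379).
  (x - mu)^T · [Sigma^{-1} · (x - mu)] = (1)·(0.3103) + (0)·(0.1379) = 0.3103.

Step 4 — take square root: d = √(0.3103) ≈ 0.5571.

d(x, mu) = √(0.3103) ≈ 0.5571


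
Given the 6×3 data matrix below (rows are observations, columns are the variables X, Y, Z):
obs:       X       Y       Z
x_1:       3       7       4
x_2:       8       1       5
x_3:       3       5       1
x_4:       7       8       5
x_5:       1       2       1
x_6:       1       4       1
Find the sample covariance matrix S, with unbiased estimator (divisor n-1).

Step 1 — column means:
  mean(X) = (3 + 8 + 3 + 7 + 1 + 1) / 6 = 23/6 = 3.8333
  mean(Y) = (7 + 1 + 5 + 8 + 2 + 4) / 6 = 27/6 = 4.5
  mean(Z) = (4 + 5 + 1 + 5 + 1 + 1) / 6 = 17/6 = 2.8333

Step 2 — sample covariance S[i,j] = (1/(n-1)) · Σ_k (x_{k,i} - mean_i) · (x_{k,j} - mean_j), with n-1 = 5.
  S[X,X] = ((-0.8333)·(-0.8333) + (4.1667)·(4.1667) + (-0.8333)·(-0.8333) + (3.1667)·(3.1667) + (-2.8333)·(-2.8333) + (-2.8333)·(-2.8333)) / 5 = 44.8333/5 = 8.9667
  S[X,Y] = ((-0.8333)·(2.5) + (4.1667)·(-3.5) + (-0.8333)·(0.5) + (3.1667)·(3.5) + (-2.8333)·(-2.5) + (-2.8333)·(-0.5)) / 5 = 2.5/5 = 0.5
  S[X,Z] = ((-0.8333)·(1.1667) + (4.1667)·(2.1667) + (-0.8333)·(-1.8333) + (3.1667)·(2.1667) + (-2.8333)·(-1.8333) + (-2.8333)·(-1.8333)) / 5 = 26.8333/5 = 5.3667
  S[Y,Y] = ((2.5)·(2.5) + (-3.5)·(-3.5) + (0.5)·(0.5) + (3.5)·(3.5) + (-2.5)·(-2.5) + (-0.5)·(-0.5)) / 5 = 37.5/5 = 7.5
  S[Y,Z] = ((2.5)·(1.1667) + (-3.5)·(2.1667) + (0.5)·(-1.8333) + (3.5)·(2.1667) + (-2.5)·(-1.8333) + (-0.5)·(-1.8333)) / 5 = 7.5/5 = 1.5
  S[Z,Z] = ((1.1667)·(1.1667) + (2.1667)·(2.1667) + (-1.8333)·(-1.8333) + (2.1667)·(2.1667) + (-1.8333)·(-1.8333) + (-1.8333)·(-1.8333)) / 5 = 20.8333/5 = 4.1667

S is symmetric (S[j,i] = S[i,j]). Assembling:

S = [[8.9667, 0.5, 5.3667],
 [0.5, 7.5, 1.5],
 [5.3667, 1.5, 4.1667]]


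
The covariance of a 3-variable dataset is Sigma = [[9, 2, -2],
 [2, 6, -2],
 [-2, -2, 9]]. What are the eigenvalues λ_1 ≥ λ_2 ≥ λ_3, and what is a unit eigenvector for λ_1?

Step 1 — characteristic polynomial p(λ) = det(λI - Sigma) = λ³ - tr·λ² + c_1·λ - det, where tr = trace, c_1 = sum of the principal 2×2 minors, det = det(Sigma):
  tr = 9 + 6 + 9 = 24,
  c_1 = (9·6 - (2)²) + (9·9 - (-2)²) + (6·9 - (-2)²) = 50 + 77 + 50 = 177,
  det = 9·(6·9 - (-2)²) - (2)·((2)·9 - (-2)·(-2)) + (-2)·((2)·(-2) - 6·(-2)) = 9·(50) - (2)·(14) + (-2)·(8) = 406.
  So p(λ) = λ³ - 24λ² + 177λ - 406.
Step 2 — look for an integer root (rational root theorem: any rational root is an integer divisor of 406). Testing λ = 7:
  p(7) = 343 - 1176 + 1239 - 406 = 0  ✓
  Dividing out (λ - 7): p(λ) = (λ - 7)(λ² - 17λ + 58).
Step 3 — remaining eigenvalues from the quadratic λ² - 17λ + 58 = 0:
  Δ = 17² - 4·58 = 289 - 232 = 57,  λ = (17 ± √57)/2 = (17 ± 7.5498)/2 ≈ 12.2749 or 4.7251.
  Sorted: λ_1 = 12.2749,  λ_2 = 7,  λ_3 = 4.7251  (check: sum = 24 = tr ✓).

Step 4 — unit eigenvector for λ_1 ≈ 12.2749: v spans the null space of (Sigma - λ_1 I), whose rows are
  r_1 = (-3.2749, 2, -2),  r_2 = (2, -6.2749, -2),  r_3 = (-2, -2, -3.2749).
  v is orthogonal to every row, so take v ∝ r_1 × r_2 = ((2)·(-2) - (-2)·(-6.2749), (-2)·(2) - (-3.2749)·(-2), (-3.2749)·(-6.2749) - (2)·(2)) ≈ (-16.5498, -10.5498, 16.5498).
  Rescale (multiply by -1 so the first nonzero entry is positive): u = (16.5498, 10.5498, -16.5498).
  ||u|| = √((16.5498)² + (10.5498)² + (-16.5498)²) = √(659.093) ≈ 25.6728,  v_1 = u/||u|| ≈ (0.6446, 0.4109, -0.6446) (||v_1|| = 1).

λ_1 = 12.2749,  λ_2 = 7,  λ_3 = 4.7251;  v_1 ≈ (0.6446, 0.4109, -0.6446)


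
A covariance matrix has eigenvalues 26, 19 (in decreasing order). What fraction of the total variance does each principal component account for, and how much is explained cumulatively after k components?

Step 1 — total variance = trace(Sigma) = Σ λ_i = 26 + 19 = 45.

Step 2 — fraction explained by component i = λ_i / Σ λ:
  PC1: 26/45 = 0.5778
  PC2: 19/45 = 0.4222

Step 3 — cumulative fraction after k components = (λ_1 + ... + λ_k) / Σ λ:
  k = 1: 26/45 = 0.5778
  k = 2: (26 + 19)/45 = 45/45 = 1

Summary (fraction, with percent):

explained: PC1 0.5778 (57.78%), PC2 0.4222 (42.22%);  cumulative: 0.5778, 1


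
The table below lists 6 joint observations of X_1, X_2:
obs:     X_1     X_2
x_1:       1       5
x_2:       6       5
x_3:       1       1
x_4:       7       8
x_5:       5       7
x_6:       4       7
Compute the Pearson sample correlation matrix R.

Step 1 — column means:
  mean(X_1) = (1 + 6 + 1 + 7 + 5 + 4) / 6 = 24/6 = 4
  mean(X_2) = (5 + 5 + 1 + 8 + 7 + 7) / 6 = 33/6 = 5.5

Step 2 — sample variances and covariances s[i,j] = (1/(n-1)) · Σ_k (x_{k,i} - mean_i) · (x_{k,j} - mean_j), with n-1 = 5:
  s[X_1,X_1] = ((-3)·(-3) + (2)·(2) + (-3)·(-3) + (3)·(3) + (1)·(1) + (0)·(0)) / 5 = 32/5 = 6.4
  s[X_1,X_2] = ((-3)·(-0.5) + (2)·(-0.5) + (-3)·(-4.5) + (3)·(2.5) + (1)·(1.5) + (0)·(1.5)) / 5 = 23/5 = 4.6
  s[X_2,X_2] = ((-0.5)·(-0.5) + (-0.5)·(-0.5) + (-4.5)·(-4.5) + (2.5)·(2.5) + (1.5)·(1.5) + (1.5)·(1.5)) / 5 = 31.5/5 = 6.3
  Sample standard deviations s_i = √(s[i,i]):
  s(X_1) = √(6.4) = 2.5298
  s(X_2) = √(6.3) = 2.51

Step 3 — r_{ij} = s_{ij} / (s_i · s_j):
  r[X_1,X_1] = 1 (diagonal).
  r[X_1,X_2] = 4.6 / (2.5298 · 2.51) = 4.6 / 6.3498 = 0.7244
  r[X_2,X_2] = 1 (diagonal).

R is symmetric with unit diagonal. Assembling:

R = [[1, 0.7244],
 [0.7244, 1]]


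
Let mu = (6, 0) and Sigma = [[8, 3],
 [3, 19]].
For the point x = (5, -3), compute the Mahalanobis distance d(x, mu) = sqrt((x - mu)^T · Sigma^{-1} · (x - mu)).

Step 1 — centre the observation: (x - mu) = (-1, -3).

Step 2 — invert Sigma. det(Sigma) = 8·19 - (3)² = 143.
  Sigma^{-1} = (1/det) · [[d, -b], [-b, a]] = [[0.1329, -0.021],
 [-0.021, 0.0559]].

Step 3 — form the quadratic (x - mu)^T · Sigma^{-1} · (x - mu):
  Sigma^{-1} · (x - mu) = (-0.0699, -0.1469).
  (x - mu)^T · [Sigma^{-1} · (x - mu)] = (-1)·(-0.0699) + (-3)·(-0.1469) = 0.5105.

Step 4 — take square root: d = √(0.5105) ≈ 0.7145.

d(x, mu) = √(0.5105) ≈ 0.7145


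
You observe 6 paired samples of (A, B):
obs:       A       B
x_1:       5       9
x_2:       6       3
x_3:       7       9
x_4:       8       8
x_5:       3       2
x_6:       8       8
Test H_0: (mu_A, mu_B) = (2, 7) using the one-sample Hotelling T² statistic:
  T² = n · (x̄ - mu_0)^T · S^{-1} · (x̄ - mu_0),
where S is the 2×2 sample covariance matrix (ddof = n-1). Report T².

Step 1 — sample mean vector:
  mean(A) = (5 + 6 + 7 + 8 + 3 + 8) / 6 = 37/6 = 6.1667
  mean(B) = (9 + 3 + 9 + 8 + 2 + 8) / 6 = 39/6 = 6.5
  x̄ = (6.1667, 6.5),  deviation x̄ - mu_0 = (6.1667, 6.5) - (2, 7) = (4.1667, -0.5).

Step 2 — sample covariance matrix, S[i,j] = (1/(n-1)) · Σ_k (x_{k,i} - mean_i) · (x_{k,j} - mean_j), divisor n-1 = 5:
  S[A,A] = ((-1.1667)·(-1.1667) + (-0.1667)·(-0.1667) + (0.8333)·(0.8333) + (1.8333)·(1.8333) + (-3.1667)·(-3.1667) + (1.8333)·(1.8333)) / 5 = 18.8333/5 = 3.7667
  S[A,B] = ((-1.1667)·(2.5) + (-0.1667)·(-3.5) + (0.8333)·(2.5) + (1.8333)·(1.5) + (-3.1667)·(-4.5) + (1.8333)·(1.5)) / 5 = 19.5/5 = 3.9
  S[B,B] = ((2.5)·(2.5) + (-3.5)·(-3.5) + (2.5)·(2.5) + (1.5)·(1.5) + (-4.5)·(-4.5) + (1.5)·(1.5)) / 5 = 49.5/5 = 9.9
  S = [[3.7667, 3.9],
 [3.9, 9.9]].

Step 3 — invert S. det(S) = 3.7667·9.9 - (3.9)² = 22.08.
  S^{-1} = (1/det) · [[d, -b], [-b, a]] = [[0.4484, -0.1766],
 [-0.1766, 0.1706]].

Step 4 — quadratic form (x̄ - mu_0)^T · S^{-1} · (x̄ - mu_0):
  S^{-1} · (x̄ - mu_0) = (1.9565, -0.8213),
  (x̄ - mu_0)^T · [...] = (4.1667)·(1.9565) + (-0.5)·(-0.8213) = 8.5628.

Step 5 — scale by n: T² = 6 · 8.5628 = 51.3768.

T² ≈ 51.3768


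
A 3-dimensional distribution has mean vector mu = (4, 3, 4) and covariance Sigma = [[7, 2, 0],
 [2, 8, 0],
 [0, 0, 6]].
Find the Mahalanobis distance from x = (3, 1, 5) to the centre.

Step 1 — centre the observation: (x - mu) = (-1, -2, 1).

Step 2 — invert Sigma (cofactor / det for 3×3, or solve directly):
  Sigma^{-1} = [[0.1538, -0.0385, 0],
 [-0.0385, 0.1346, 0],
 [0, 0, 0.1667]].

Step 3 — form the quadratic (x - mu)^T · Sigma^{-1} · (x - mu):
  Sigma^{-1} · (x - mu) = (-0.0769, -0.2308, 0.1667).
  (x - mu)^T · [Sigma^{-1} · (x - mu)] = (-1)·(-0.0769) + (-2)·(-0.2308) + (1)·(0.1667) = 0.7051.

Step 4 — take square root: d = √(0.7051) ≈ 0.8397.

d(x, mu) = √(0.7051) ≈ 0.8397


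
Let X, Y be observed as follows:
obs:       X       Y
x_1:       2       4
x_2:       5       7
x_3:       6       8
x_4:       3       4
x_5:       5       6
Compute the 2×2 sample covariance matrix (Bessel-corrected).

Step 1 — column means:
  mean(X) = (2 + 5 + 6 + 3 + 5) / 5 = 21/5 = 4.2
  mean(Y) = (4 + 7 + 8 + 4 + 6) / 5 = 29/5 = 5.8

Step 2 — sample covariance S[i,j] = (1/(n-1)) · Σ_k (x_{k,i} - mean_i) · (x_{k,j} - mean_j), with n-1 = 4.
  S[X,X] = ((-2.2)·(-2.2) + (0.8)·(0.8) + (1.8)·(1.8) + (-1.2)·(-1.2) + (0.8)·(0.8)) / 4 = 10.8/4 = 2.7
  S[X,Y] = ((-2.2)·(-1.8) + (0.8)·(1.2) + (1.8)·(2.2) + (-1.2)·(-1.8) + (0.8)·(0.2)) / 4 = 11.2/4 = 2.8
  S[Y,Y] = ((-1.8)·(-1.8) + (1.2)·(1.2) + (2.2)·(2.2) + (-1.8)·(-1.8) + (0.2)·(0.2)) / 4 = 12.8/4 = 3.2

S is symmetric (S[j,i] = S[i,j]). Assembling:

S = [[2.7, 2.8],
 [2.8, 3.2]]


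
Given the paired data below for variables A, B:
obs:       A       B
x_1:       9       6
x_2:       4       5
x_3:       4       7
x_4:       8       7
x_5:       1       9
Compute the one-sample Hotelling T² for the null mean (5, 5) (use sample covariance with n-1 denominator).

Step 1 — sample mean vector:
  mean(A) = (9 + 4 + 4 + 8 + 1) / 5 = 26/5 = 5.2
  mean(B) = (6 + 5 + 7 + 7 + 9) / 5 = 34/5 = 6.8
  x̄ = (5.2, 6.8),  deviation x̄ - mu_0 = (5.2, 6.8) - (5, 5) = (0.2, 1.8).

Step 2 — sample covariance matrix, S[i,j] = (1/(n-1)) · Σ_k (x_{k,i} - mean_i) · (x_{k,j} - mean_j), divisor n-1 = 4:
  S[A,A] = ((3.8)·(3.8) + (-1.2)·(-1.2) + (-1.2)·(-1.2) + (2.8)·(2.8) + (-4.2)·(-4.2)) / 4 = 42.8/4 = 10.7
  S[A,B] = ((3.8)·(-0.8) + (-1.2)·(-1.8) + (-1.2)·(0.2) + (2.8)·(0.2) + (-4.2)·(2.2)) / 4 = -9.8/4 = -2.45
  S[B,B] = ((-0.8)·(-0.8) + (-1.8)·(-1.8) + (0.2)·(0.2) + (0.2)·(0.2) + (2.2)·(2.2)) / 4 = 8.8/4 = 2.2
  S = [[10.7, -2.45],
 [-2.45, 2.2]].

Step 3 — invert S. det(S) = 10.7·2.2 - (-2.45)² = 17.5375.
  S^{-1} = (1/det) · [[d, -b], [-b, a]] = [[0.1254, 0.1397],
 [0.1397, 0.6101]].

Step 4 — quadratic form (x̄ - mu_0)^T · S^{-1} · (x̄ - mu_0):
  S^{-1} · (x̄ - mu_0) = (0.2766, 1.1262),
  (x̄ - mu_0)^T · [...] = (0.2)·(0.2766) + (1.8)·(1.1262) = 2.0824.

Step 5 — scale by n: T² = 5 · 2.0824 = 10.412.

T² ≈ 10.412


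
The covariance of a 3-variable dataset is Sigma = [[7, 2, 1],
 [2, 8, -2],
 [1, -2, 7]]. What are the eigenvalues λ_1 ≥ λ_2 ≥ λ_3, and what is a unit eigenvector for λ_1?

Step 1 — characteristic polynomial p(λ) = det(λI - Sigma) = λ³ - tr·λ² + c_1·λ - det, where tr = trace, c_1 = sum of the principal 2×2 minors, det = det(Sigma):
  tr = 7 + 8 + 7 = 22,
  c_1 = (7·8 - (2)²) + (7·7 - (1)²) + (8·7 - (-2)²) = 52 + 48 + 52 = 152,
  det = 7·(8·7 - (-2)²) - (2)·((2)·7 - (-2)·(1)) + (1)·((2)·(-2) - 8·(1)) = 7·(52) - (2)·(16) + (1)·(-12) = 320.
  So p(λ) = λ³ - 22λ² + 152λ - 320.
Step 2 — look for an integer root (rational root theorem: any rational root is an integer divisor of 320). Testing λ = 4:
  p(4) = 64 - 352 + 608 - 320 = 0  ✓
  Dividing out (λ - 4): p(λ) = (λ - 4)(λ² - 18λ + 80).
Step 3 — remaining eigenvalues from the quadratic λ² - 18λ + 80 = 0:
  Δ = 18² - 4·80 = 324 - 320 = 4,  λ = (18 ± √4)/2 = (18 ± 2)/2 = 10 or 8.
  Sorted: λ_1 = 10,  λ_2 = 8,  λ_3 = 4  (check: sum = 22 = tr ✓).

Step 4 — unit eigenvector for λ_1 = 10: v spans the null space of (Sigma - λ_1 I), whose rows are
  r_1 = (-3, 2, 1),  r_2 = (2, -2, -2),  r_3 = (1, -2, -3).
  v is orthogonal to every row, so take v ∝ r_1 × r_2 = ((2)·(-2) - (1)·(-2), (1)·(2) - (-3)·(-2), (-3)·(-2) - (2)·(2)) = (-2, -4, 2).
  Rescale (divide by 2; multiply by -1 so the first nonzero entry is positive): u = (1, 2, -1).
  ||u|| = √((1)² + (2)² + (-1)²) = √(6) ≈ 2.4495,  v_1 = u/||u|| ≈ (0.4082, 0.8165, -0.4082) (||v_1|| = 1).

λ_1 = 10,  λ_2 = 8,  λ_3 = 4;  v_1 ≈ (0.4082, 0.8165, -0.4082)


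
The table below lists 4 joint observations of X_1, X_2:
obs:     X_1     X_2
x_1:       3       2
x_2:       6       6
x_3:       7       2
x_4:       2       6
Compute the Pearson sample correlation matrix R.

Step 1 — column means:
  mean(X_1) = (3 + 6 + 7 + 2) / 4 = 18/4 = 4.5
  mean(X_2) = (2 + 6 + 2 + 6) / 4 = 16/4 = 4

Step 2 — sample variances and covariances s[i,j] = (1/(n-1)) · Σ_k (x_{k,i} - mean_i) · (x_{k,j} - mean_j), with n-1 = 3:
  s[X_1,X_1] = ((-1.5)·(-1.5) + (1.5)·(1.5) + (2.5)·(2.5) + (-2.5)·(-2.5)) / 3 = 17/3 = 5.6667
  s[X_1,X_2] = ((-1.5)·(-2) + (1.5)·(2) + (2.5)·(-2) + (-2.5)·(2)) / 3 = -4/3 = -1.3333
  s[X_2,X_2] = ((-2)·(-2) + (2)·(2) + (-2)·(-2) + (2)·(2)) / 3 = 16/3 = 5.3333
  Sample standard deviations s_i = √(s[i,i]):
  s(X_1) = √(5.6667) = 2.3805
  s(X_2) = √(5.3333) = 2.3094

Step 3 — r_{ij} = s_{ij} / (s_i · s_j):
  r[X_1,X_1] = 1 (diagonal).
  r[X_1,X_2] = -1.3333 / (2.3805 · 2.3094) = -1.3333 / 5.4975 = -0.2425
  r[X_2,X_2] = 1 (diagonal).

R is symmetric with unit diagonal. Assembling:

R = [[1, -0.2425],
 [-0.2425, 1]]


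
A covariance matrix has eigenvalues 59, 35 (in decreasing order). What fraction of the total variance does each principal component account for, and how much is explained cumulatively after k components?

Step 1 — total variance = trace(Sigma) = Σ λ_i = 59 + 35 = 94.

Step 2 — fraction explained by component i = λ_i / Σ λ:
  PC1: 59/94 = 0.6277
  PC2: 35/94 = 0.3723

Step 3 — cumulative fraction after k components = (λ_1 + ... + λ_k) / Σ λ:
  k = 1: 59/94 = 0.6277
  k = 2: (59 + 35)/94 = 94/94 = 1

Summary (fraction, with percent):

explained: PC1 0.6277 (62.77%), PC2 0.3723 (37.23%);  cumulative: 0.6277, 1


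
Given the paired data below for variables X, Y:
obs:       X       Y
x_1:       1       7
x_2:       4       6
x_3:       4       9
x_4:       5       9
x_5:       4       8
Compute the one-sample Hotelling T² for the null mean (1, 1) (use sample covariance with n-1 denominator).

Step 1 — sample mean vector:
  mean(X) = (1 + 4 + 4 + 5 + 4) / 5 = 18/5 = 3.6
  mean(Y) = (7 + 6 + 9 + 9 + 8) / 5 = 39/5 = 7.8
  x̄ = (3.6, 7.8),  deviation x̄ - mu_0 = (3.6, 7.8) - (1, 1) = (2.6, 6.8).

Step 2 — sample covariance matrix, S[i,j] = (1/(n-1)) · Σ_k (x_{k,i} - mean_i) · (x_{k,j} - mean_j), divisor n-1 = 4:
  S[X,X] = ((-2.6)·(-2.6) + (0.4)·(0.4) + (0.4)·(0.4) + (1.4)·(1.4) + (0.4)·(0.4)) / 4 = 9.2/4 = 2.3
  S[X,Y] = ((-2.6)·(-0.8) + (0.4)·(-1.8) + (0.4)·(1.2) + (1.4)·(1.2) + (0.4)·(0.2)) / 4 = 3.6/4 = 0.9
  S[Y,Y] = ((-0.8)·(-0.8) + (-1.8)·(-1.8) + (1.2)·(1.2) + (1.2)·(1.2) + (0.2)·(0.2)) / 4 = 6.8/4 = 1.7
  S = [[2.3, 0.9],
 [0.9, 1.7]].

Step 3 — invert S. det(S) = 2.3·1.7 - (0.9)² = 3.1.
  S^{-1} = (1/det) · [[d, -b], [-b, a]] = [[0.5484, -0.2903],
 [-0.2903, 0.7419]].

Step 4 — quadratic form (x̄ - mu_0)^T · S^{-1} · (x̄ - mu_0):
  S^{-1} · (x̄ - mu_0) = (-0.5484, 4.2903),
  (x̄ - mu_0)^T · [...] = (2.6)·(-0.5484) + (6.8)·(4.2903) = 27.7484.

Step 5 — scale by n: T² = 5 · 27.7484 = 138.7419.

T² ≈ 138.7419
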